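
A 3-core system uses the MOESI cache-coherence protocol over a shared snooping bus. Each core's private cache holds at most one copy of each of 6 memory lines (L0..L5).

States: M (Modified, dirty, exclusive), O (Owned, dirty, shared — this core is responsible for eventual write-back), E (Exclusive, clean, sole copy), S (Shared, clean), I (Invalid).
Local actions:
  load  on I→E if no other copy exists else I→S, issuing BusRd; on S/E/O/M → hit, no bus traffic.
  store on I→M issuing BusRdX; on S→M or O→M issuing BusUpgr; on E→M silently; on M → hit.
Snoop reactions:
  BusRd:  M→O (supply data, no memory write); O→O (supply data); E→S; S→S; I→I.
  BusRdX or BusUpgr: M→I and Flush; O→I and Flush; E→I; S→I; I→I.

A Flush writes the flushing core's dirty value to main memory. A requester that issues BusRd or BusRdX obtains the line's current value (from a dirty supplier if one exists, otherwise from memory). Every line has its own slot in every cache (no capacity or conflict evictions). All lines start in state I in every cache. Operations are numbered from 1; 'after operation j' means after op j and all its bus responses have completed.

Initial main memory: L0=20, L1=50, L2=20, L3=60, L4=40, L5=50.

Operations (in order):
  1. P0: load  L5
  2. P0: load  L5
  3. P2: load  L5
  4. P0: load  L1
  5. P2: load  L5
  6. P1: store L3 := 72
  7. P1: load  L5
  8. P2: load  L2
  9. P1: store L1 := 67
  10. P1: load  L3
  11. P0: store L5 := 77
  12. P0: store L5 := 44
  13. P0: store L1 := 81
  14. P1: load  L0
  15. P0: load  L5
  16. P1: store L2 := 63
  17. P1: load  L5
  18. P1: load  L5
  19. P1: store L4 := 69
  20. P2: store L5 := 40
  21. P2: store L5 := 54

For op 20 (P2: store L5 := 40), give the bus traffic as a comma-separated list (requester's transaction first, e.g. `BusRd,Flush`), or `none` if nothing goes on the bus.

step 1: P0: load  L5  ⟶  EII  (L5)  txn=BusRd  M[L5]=50
step 2: P0: load  L5  ⟶  EII  (L5)  txn=∅  M[L5]=50
step 3: P2: load  L5  ⟶  SIS  (L5)  txn=BusRd  M[L5]=50
step 4: P0: load  L1  ⟶  EII  (L1)  txn=BusRd  M[L1]=50
step 5: P2: load  L5  ⟶  SIS  (L5)  txn=∅  M[L5]=50
step 6: P1: store L3 := 72  ⟶  IMI  (L3)  txn=BusRdX  M[L3]=60
step 7: P1: load  L5  ⟶  SSS  (L5)  txn=BusRd  M[L5]=50
step 8: P2: load  L2  ⟶  IIE  (L2)  txn=BusRd  M[L2]=20
step 9: P1: store L1 := 67  ⟶  IMI  (L1)  txn=BusRdX  M[L1]=50
step 10: P1: load  L3  ⟶  IMI  (L3)  txn=∅  M[L3]=60
step 11: P0: store L5 := 77  ⟶  MII  (L5)  txn=BusUpgr  M[L5]=50
step 12: P0: store L5 := 44  ⟶  MII  (L5)  txn=∅  M[L5]=50
step 13: P0: store L1 := 81  ⟶  MII  (L1)  txn=BusRdX+Flush  M[L1]=67
step 14: P1: load  L0  ⟶  IEI  (L0)  txn=BusRd  M[L0]=20
step 15: P0: load  L5  ⟶  MII  (L5)  txn=∅  M[L5]=50
step 16: P1: store L2 := 63  ⟶  IMI  (L2)  txn=BusRdX  M[L2]=20
step 17: P1: load  L5  ⟶  OSI  (L5)  txn=BusRd  M[L5]=50
step 18: P1: load  L5  ⟶  OSI  (L5)  txn=∅  M[L5]=50
step 19: P1: store L4 := 69  ⟶  IMI  (L4)  txn=BusRdX  M[L4]=40
step 20: P2: store L5 := 40  ⟶  IIM  (L5)  txn=BusRdX+Flush  M[L5]=44
step 21: P2: store L5 := 54  ⟶  IIM  (L5)  txn=∅  M[L5]=44

bus = BusRdX,Flush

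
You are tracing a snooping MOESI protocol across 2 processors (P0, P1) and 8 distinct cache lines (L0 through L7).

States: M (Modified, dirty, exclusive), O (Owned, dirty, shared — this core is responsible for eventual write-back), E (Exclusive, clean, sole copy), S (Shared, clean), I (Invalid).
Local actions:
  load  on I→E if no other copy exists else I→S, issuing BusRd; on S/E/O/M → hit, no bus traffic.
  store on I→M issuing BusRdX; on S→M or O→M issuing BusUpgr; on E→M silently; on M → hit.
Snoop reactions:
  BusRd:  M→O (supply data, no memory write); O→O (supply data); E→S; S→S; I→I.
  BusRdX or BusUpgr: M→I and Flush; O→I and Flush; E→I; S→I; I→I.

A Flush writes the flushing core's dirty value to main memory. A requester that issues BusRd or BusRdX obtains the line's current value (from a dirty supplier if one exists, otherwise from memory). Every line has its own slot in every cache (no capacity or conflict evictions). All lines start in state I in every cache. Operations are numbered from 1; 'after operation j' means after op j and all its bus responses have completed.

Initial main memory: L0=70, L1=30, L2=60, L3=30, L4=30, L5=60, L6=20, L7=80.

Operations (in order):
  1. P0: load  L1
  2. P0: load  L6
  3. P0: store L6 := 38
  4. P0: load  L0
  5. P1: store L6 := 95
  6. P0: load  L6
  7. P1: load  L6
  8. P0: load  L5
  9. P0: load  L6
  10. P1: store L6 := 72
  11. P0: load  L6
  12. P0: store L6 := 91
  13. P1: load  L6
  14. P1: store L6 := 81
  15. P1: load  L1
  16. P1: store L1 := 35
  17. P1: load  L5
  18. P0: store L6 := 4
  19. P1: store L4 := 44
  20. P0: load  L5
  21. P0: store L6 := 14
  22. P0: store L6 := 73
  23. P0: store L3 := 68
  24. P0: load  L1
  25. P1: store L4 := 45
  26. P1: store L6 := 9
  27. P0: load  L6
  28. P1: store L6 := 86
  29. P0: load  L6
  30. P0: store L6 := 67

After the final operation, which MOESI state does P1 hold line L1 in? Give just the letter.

step 1: P0: load  L1  ⟶  EI  (L1)  txn=BusRd  M[L1]=30
step 2: P0: load  L6  ⟶  EI  (L6)  txn=BusRd  M[L6]=20
step 3: P0: store L6 := 38  ⟶  MI  (L6)  txn=∅  M[L6]=20
step 4: P0: load  L0  ⟶  EI  (L0)  txn=BusRd  M[L0]=70
step 5: P1: store L6 := 95  ⟶  IM  (L6)  txn=BusRdX+Flush  M[L6]=38
step 6: P0: load  L6  ⟶  SO  (L6)  txn=BusRd  M[L6]=38
step 7: P1: load  L6  ⟶  SO  (L6)  txn=∅  M[L6]=38
step 8: P0: load  L5  ⟶  EI  (L5)  txn=BusRd  M[L5]=60
step 9: P0: load  L6  ⟶  SO  (L6)  txn=∅  M[L6]=38
step 10: P1: store L6 := 72  ⟶  IM  (L6)  txn=BusUpgr  M[L6]=38
step 11: P0: load  L6  ⟶  SO  (L6)  txn=BusRd  M[L6]=38
step 12: P0: store L6 := 91  ⟶  MI  (L6)  txn=BusUpgr+Flush  M[L6]=72
step 13: P1: load  L6  ⟶  OS  (L6)  txn=BusRd  M[L6]=72
step 14: P1: store L6 := 81  ⟶  IM  (L6)  txn=BusUpgr+Flush  M[L6]=91
step 15: P1: load  L1  ⟶  SS  (L1)  txn=BusRd  M[L1]=30
step 16: P1: store L1 := 35  ⟶  IM  (L1)  txn=BusUpgr  M[L1]=30
step 17: P1: load  L5  ⟶  SS  (L5)  txn=BusRd  M[L5]=60
step 18: P0: store L6 := 4  ⟶  MI  (L6)  txn=BusRdX+Flush  M[L6]=81
step 19: P1: store L4 := 44  ⟶  IM  (L4)  txn=BusRdX  M[L4]=30
step 20: P0: load  L5  ⟶  SS  (L5)  txn=∅  M[L5]=60
step 21: P0: store L6 := 14  ⟶  MI  (L6)  txn=∅  M[L6]=81
step 22: P0: store L6 := 73  ⟶  MI  (L6)  txn=∅  M[L6]=81
step 23: P0: store L3 := 68  ⟶  MI  (L3)  txn=BusRdX  M[L3]=30
step 24: P0: load  L1  ⟶  SO  (L1)  txn=BusRd  M[L1]=30
step 25: P1: store L4 := 45  ⟶  IM  (L4)  txn=∅  M[L4]=30
step 26: P1: store L6 := 9  ⟶  IM  (L6)  txn=BusRdX+Flush  M[L6]=73
step 27: P0: load  L6  ⟶  SO  (L6)  txn=BusRd  M[L6]=73
step 28: P1: store L6 := 86  ⟶  IM  (L6)  txn=BusUpgr  M[L6]=73
step 29: P0: load  L6  ⟶  SO  (L6)  txn=BusRd  M[L6]=73
step 30: P0: store L6 := 67  ⟶  MI  (L6)  txn=BusUpgr+Flush  M[L6]=86

state = O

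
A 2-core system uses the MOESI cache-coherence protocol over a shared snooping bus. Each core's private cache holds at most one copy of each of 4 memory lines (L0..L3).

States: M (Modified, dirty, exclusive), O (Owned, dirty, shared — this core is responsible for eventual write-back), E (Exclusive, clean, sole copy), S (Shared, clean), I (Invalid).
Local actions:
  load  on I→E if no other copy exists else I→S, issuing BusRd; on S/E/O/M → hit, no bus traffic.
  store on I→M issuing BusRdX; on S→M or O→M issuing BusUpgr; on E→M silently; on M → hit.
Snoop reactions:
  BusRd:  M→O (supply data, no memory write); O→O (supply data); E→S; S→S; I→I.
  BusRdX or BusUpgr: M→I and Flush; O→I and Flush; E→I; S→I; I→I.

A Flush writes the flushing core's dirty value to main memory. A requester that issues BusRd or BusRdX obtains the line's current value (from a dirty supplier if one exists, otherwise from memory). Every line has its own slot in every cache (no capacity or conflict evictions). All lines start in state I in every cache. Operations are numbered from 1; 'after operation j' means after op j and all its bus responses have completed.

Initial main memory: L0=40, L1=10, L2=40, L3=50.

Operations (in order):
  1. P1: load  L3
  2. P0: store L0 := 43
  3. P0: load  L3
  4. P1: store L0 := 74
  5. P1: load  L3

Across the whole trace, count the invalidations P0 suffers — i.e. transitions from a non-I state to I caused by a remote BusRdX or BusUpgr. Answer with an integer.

[1] P1: load  L3 | P0:I, P1:E(50) | bus: BusRd
[2] P0: store L0 := 43 | P0:M(43), P1:I | bus: BusRdX
[3] P0: load  L3 | P0:S(50), P1:S(50) | bus: BusRd
[4] P1: store L0 := 74 | P0:I, P1:M(74) | bus: BusRdX,Flush
[5] P1: load  L3 | P0:S(50), P1:S(50) | bus: none

invalidations = 1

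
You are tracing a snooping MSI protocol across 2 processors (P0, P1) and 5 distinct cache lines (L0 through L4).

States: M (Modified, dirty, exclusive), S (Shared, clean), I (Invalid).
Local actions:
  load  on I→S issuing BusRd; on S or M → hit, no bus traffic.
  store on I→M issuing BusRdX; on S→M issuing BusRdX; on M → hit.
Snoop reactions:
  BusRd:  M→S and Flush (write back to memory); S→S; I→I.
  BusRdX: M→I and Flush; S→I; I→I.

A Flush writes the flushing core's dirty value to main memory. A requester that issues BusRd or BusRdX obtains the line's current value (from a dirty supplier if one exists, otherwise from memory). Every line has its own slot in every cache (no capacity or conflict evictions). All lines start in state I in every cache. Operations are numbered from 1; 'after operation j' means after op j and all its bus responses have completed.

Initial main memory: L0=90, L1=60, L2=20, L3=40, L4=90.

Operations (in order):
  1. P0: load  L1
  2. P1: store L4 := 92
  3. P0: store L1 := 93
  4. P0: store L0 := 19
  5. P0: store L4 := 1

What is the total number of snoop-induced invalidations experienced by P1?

  op1 P0: load  L1 → S/I on L1; bus BusRd; mem=60
  op2 P1: store L4 := 92 → I/M on L4; bus BusRdX; mem=90
  op3 P0: store L1 := 93 → M/I on L1; bus BusRdX; mem=60
  op4 P0: store L0 := 19 → M/I on L0; bus BusRdX; mem=90
  op5 P0: store L4 := 1 → M/I on L4; bus BusRdX Flush; mem=92

invalidations = 1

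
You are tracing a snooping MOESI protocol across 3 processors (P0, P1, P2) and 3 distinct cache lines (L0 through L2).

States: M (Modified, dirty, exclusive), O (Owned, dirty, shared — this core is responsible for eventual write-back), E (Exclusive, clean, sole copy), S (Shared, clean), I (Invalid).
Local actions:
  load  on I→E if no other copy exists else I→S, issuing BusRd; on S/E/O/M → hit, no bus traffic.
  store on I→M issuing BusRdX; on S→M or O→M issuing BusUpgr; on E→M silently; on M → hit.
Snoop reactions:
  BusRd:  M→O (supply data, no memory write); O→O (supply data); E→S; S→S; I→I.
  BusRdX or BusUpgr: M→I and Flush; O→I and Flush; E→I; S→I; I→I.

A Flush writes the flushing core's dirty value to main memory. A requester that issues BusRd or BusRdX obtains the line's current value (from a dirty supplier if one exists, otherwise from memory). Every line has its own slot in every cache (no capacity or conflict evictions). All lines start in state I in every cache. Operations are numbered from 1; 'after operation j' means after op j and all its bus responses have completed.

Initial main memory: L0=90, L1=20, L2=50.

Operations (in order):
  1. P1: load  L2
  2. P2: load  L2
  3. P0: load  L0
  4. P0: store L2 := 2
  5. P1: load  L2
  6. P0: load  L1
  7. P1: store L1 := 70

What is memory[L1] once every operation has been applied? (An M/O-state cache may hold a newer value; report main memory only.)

memory[L1] = 20

1. P1: load  L2  bus=[BusRd]  L2: P0=I P1=E P2=I  mem[L2]=50
2. P2: load  L2  bus=[BusRd]  L2: P0=I P1=S P2=S  mem[L2]=50
3. P0: load  L0  bus=[BusRd]  L0: P0=E P1=I P2=I  mem[L0]=90
4. P0: store L2 := 2  bus=[BusRdX]  L2: P0=M P1=I P2=I  mem[L2]=50
5. P1: load  L2  bus=[BusRd]  L2: P0=O P1=S P2=I  mem[L2]=50
6. P0: load  L1  bus=[BusRd]  L1: P0=E P1=I P2=I  mem[L1]=20
7. P1: store L1 := 70  bus=[BusRdX]  L1: P0=I P1=M P2=I  mem[L1]=20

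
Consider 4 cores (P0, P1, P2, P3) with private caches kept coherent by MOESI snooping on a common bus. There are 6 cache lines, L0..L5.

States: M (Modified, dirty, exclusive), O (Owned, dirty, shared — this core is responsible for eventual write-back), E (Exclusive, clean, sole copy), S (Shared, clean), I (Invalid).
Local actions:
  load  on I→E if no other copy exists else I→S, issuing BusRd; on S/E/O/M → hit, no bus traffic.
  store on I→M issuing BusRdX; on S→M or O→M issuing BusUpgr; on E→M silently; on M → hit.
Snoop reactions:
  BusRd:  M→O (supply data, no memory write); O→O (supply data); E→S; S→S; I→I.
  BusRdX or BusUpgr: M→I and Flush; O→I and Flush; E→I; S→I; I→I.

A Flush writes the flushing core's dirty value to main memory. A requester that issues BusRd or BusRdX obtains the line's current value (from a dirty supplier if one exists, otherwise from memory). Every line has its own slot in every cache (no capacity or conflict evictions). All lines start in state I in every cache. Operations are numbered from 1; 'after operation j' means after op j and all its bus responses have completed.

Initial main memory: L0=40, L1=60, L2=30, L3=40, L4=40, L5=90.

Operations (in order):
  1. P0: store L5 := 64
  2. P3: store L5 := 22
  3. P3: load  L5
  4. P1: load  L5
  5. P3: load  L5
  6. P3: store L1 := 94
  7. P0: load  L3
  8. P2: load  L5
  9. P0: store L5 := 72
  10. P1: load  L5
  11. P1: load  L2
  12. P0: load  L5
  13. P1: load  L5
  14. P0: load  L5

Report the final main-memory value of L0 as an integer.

[1] P0: store L5 := 64 | P0:M(64), P1:I, P2:I, P3:I | bus: BusRdX
[2] P3: store L5 := 22 | P0:I, P1:I, P2:I, P3:M(22) | bus: BusRdX,Flush
[3] P3: load  L5 | P0:I, P1:I, P2:I, P3:M(22) | bus: none
[4] P1: load  L5 | P0:I, P1:S(22), P2:I, P3:O(22) | bus: BusRd
[5] P3: load  L5 | P0:I, P1:S(22), P2:I, P3:O(22) | bus: none
[6] P3: store L1 := 94 | P0:I, P1:I, P2:I, P3:M(94) | bus: BusRdX
[7] P0: load  L3 | P0:E(40), P1:I, P2:I, P3:I | bus: BusRd
[8] P2: load  L5 | P0:I, P1:S(22), P2:S(22), P3:O(22) | bus: BusRd
[9] P0: store L5 := 72 | P0:M(72), P1:I, P2:I, P3:I | bus: BusRdX,Flush
[10] P1: load  L5 | P0:O(72), P1:S(72), P2:I, P3:I | bus: BusRd
[11] P1: load  L2 | P0:I, P1:E(30), P2:I, P3:I | bus: BusRd
[12] P0: load  L5 | P0:O(72), P1:S(72), P2:I, P3:I | bus: none
[13] P1: load  L5 | P0:O(72), P1:S(72), P2:I, P3:I | bus: none
[14] P0: load  L5 | P0:O(72), P1:S(72), P2:I, P3:I | bus: none

memory[L0] = 40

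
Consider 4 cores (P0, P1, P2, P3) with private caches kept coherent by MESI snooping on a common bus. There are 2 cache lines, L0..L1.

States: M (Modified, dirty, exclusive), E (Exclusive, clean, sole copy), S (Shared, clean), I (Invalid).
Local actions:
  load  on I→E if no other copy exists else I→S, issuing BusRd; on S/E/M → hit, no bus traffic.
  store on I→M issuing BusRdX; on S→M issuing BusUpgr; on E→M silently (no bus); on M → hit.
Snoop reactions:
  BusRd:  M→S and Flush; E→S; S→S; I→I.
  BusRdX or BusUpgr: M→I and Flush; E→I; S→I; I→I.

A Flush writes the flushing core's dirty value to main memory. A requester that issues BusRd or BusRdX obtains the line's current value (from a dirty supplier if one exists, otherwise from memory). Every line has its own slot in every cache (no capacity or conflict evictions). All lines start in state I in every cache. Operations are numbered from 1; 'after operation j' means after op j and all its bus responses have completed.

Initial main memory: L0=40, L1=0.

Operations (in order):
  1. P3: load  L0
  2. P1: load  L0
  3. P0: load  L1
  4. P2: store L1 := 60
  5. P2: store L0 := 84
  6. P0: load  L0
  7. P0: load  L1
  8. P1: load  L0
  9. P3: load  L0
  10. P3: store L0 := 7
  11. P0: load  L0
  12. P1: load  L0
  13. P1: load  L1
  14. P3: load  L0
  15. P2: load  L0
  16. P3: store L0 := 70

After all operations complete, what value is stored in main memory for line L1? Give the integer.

  op1 P3: load  L0 → I/I/I/E on L0; bus BusRd; mem=40
  op2 P1: load  L0 → I/S/I/S on L0; bus BusRd; mem=40
  op3 P0: load  L1 → E/I/I/I on L1; bus BusRd; mem=0
  op4 P2: store L1 := 60 → I/I/M/I on L1; bus BusRdX; mem=0
  op5 P2: store L0 := 84 → I/I/M/I on L0; bus BusRdX; mem=40
  op6 P0: load  L0 → S/I/S/I on L0; bus BusRd Flush; mem=84
  op7 P0: load  L1 → S/I/S/I on L1; bus BusRd Flush; mem=60
  op8 P1: load  L0 → S/S/S/I on L0; bus BusRd; mem=84
  op9 P3: load  L0 → S/S/S/S on L0; bus BusRd; mem=84
  op10 P3: store L0 := 7 → I/I/I/M on L0; bus BusUpgr; mem=84
  op11 P0: load  L0 → S/I/I/S on L0; bus BusRd Flush; mem=7
  op12 P1: load  L0 → S/S/I/S on L0; bus BusRd; mem=7
  op13 P1: load  L1 → S/S/S/I on L1; bus BusRd; mem=60
  op14 P3: load  L0 → S/S/I/S on L0; bus (none); mem=7
  op15 P2: load  L0 → S/S/S/S on L0; bus BusRd; mem=7
  op16 P3: store L0 := 70 → I/I/I/M on L0; bus BusUpgr; mem=7

memory[L1] = 60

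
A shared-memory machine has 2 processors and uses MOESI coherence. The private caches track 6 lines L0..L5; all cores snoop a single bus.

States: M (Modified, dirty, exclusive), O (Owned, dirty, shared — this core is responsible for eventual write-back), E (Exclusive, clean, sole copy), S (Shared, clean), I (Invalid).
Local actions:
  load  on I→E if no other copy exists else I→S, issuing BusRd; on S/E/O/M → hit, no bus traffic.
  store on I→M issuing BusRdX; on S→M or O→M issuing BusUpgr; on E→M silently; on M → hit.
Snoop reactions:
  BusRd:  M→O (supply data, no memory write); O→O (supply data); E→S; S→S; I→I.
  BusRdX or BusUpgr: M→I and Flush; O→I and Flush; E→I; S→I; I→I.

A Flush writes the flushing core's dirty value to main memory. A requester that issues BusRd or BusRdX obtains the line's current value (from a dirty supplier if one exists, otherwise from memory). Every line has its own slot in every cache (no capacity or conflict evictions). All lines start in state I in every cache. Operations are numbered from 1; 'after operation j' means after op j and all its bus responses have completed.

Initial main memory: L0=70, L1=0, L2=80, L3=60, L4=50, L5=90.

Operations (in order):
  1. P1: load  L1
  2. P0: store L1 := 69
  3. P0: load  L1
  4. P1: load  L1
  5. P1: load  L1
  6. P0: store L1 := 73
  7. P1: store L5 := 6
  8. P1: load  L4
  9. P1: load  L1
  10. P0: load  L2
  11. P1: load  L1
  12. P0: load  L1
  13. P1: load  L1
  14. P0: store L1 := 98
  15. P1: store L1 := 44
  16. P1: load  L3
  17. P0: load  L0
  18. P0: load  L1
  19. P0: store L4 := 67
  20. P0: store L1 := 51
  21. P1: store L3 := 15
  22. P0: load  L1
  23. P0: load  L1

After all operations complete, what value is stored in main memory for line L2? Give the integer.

memory[L2] = 80

1. P1: load  L1  bus=[BusRd]  L1: P0=I P1=E  mem[L1]=0
2. P0: store L1 := 69  bus=[BusRdX]  L1: P0=M P1=I  mem[L1]=0
3. P0: load  L1  bus=[-]  L1: P0=M P1=I  mem[L1]=0
4. P1: load  L1  bus=[BusRd]  L1: P0=O P1=S  mem[L1]=0
5. P1: load  L1  bus=[-]  L1: P0=O P1=S  mem[L1]=0
6. P0: store L1 := 73  bus=[BusUpgr]  L1: P0=M P1=I  mem[L1]=0
7. P1: store L5 := 6  bus=[BusRdX]  L5: P0=I P1=M  mem[L5]=90
8. P1: load  L4  bus=[BusRd]  L4: P0=I P1=E  mem[L4]=50
9. P1: load  L1  bus=[BusRd]  L1: P0=O P1=S  mem[L1]=0
10. P0: load  L2  bus=[BusRd]  L2: P0=E P1=I  mem[L2]=80
11. P1: load  L1  bus=[-]  L1: P0=O P1=S  mem[L1]=0
12. P0: load  L1  bus=[-]  L1: P0=O P1=S  mem[L1]=0
13. P1: load  L1  bus=[-]  L1: P0=O P1=S  mem[L1]=0
14. P0: store L1 := 98  bus=[BusUpgr]  L1: P0=M P1=I  mem[L1]=0
15. P1: store L1 := 44  bus=[BusRdX,Flush]  L1: P0=I P1=M  mem[L1]=98
16. P1: load  L3  bus=[BusRd]  L3: P0=I P1=E  mem[L3]=60
17. P0: load  L0  bus=[BusRd]  L0: P0=E P1=I  mem[L0]=70
18. P0: load  L1  bus=[BusRd]  L1: P0=S P1=O  mem[L1]=98
19. P0: store L4 := 67  bus=[BusRdX]  L4: P0=M P1=I  mem[L4]=50
20. P0: store L1 := 51  bus=[BusUpgr,Flush]  L1: P0=M P1=I  mem[L1]=44
21. P1: store L3 := 15  bus=[-]  L3: P0=I P1=M  mem[L3]=60
22. P0: load  L1  bus=[-]  L1: P0=M P1=I  mem[L1]=44
23. P0: load  L1  bus=[-]  L1: P0=M P1=I  mem[L1]=44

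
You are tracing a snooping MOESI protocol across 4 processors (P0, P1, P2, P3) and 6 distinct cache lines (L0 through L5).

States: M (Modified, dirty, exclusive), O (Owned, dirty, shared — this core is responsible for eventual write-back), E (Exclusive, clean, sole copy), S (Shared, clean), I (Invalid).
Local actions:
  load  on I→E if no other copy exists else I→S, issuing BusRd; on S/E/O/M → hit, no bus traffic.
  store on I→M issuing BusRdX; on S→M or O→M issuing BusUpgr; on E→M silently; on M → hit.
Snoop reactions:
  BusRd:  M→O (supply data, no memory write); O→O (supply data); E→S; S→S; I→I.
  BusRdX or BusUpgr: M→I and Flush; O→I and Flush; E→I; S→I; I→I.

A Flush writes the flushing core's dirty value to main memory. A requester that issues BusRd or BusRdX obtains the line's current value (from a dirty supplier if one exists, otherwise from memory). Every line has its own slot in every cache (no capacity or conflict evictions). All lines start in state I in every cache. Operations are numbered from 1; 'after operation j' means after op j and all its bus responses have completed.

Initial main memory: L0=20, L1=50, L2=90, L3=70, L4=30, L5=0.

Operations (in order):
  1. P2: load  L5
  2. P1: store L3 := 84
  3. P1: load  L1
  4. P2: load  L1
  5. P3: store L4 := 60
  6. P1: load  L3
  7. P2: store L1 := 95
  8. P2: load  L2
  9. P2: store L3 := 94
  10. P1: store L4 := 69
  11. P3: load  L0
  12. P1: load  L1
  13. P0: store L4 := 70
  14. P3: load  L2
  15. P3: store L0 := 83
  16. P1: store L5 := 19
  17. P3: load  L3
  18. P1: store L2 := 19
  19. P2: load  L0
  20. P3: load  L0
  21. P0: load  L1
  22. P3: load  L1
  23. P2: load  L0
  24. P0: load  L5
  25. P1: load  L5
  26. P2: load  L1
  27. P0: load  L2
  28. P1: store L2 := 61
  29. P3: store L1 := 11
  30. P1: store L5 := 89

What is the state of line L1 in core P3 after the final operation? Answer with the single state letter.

state = M

[1] P2: load  L5 | P0:I, P1:I, P2:E(0), P3:I | bus: BusRd
[2] P1: store L3 := 84 | P0:I, P1:M(84), P2:I, P3:I | bus: BusRdX
[3] P1: load  L1 | P0:I, P1:E(50), P2:I, P3:I | bus: BusRd
[4] P2: load  L1 | P0:I, P1:S(50), P2:S(50), P3:I | bus: BusRd
[5] P3: store L4 := 60 | P0:I, P1:I, P2:I, P3:M(60) | bus: BusRdX
[6] P1: load  L3 | P0:I, P1:M(84), P2:I, P3:I | bus: none
[7] P2: store L1 := 95 | P0:I, P1:I, P2:M(95), P3:I | bus: BusUpgr
[8] P2: load  L2 | P0:I, P1:I, P2:E(90), P3:I | bus: BusRd
[9] P2: store L3 := 94 | P0:I, P1:I, P2:M(94), P3:I | bus: BusRdX,Flush
[10] P1: store L4 := 69 | P0:I, P1:M(69), P2:I, P3:I | bus: BusRdX,Flush
[11] P3: load  L0 | P0:I, P1:I, P2:I, P3:E(20) | bus: BusRd
[12] P1: load  L1 | P0:I, P1:S(95), P2:O(95), P3:I | bus: BusRd
[13] P0: store L4 := 70 | P0:M(70), P1:I, P2:I, P3:I | bus: BusRdX,Flush
[14] P3: load  L2 | P0:I, P1:I, P2:S(90), P3:S(90) | bus: BusRd
[15] P3: store L0 := 83 | P0:I, P1:I, P2:I, P3:M(83) | bus: none
[16] P1: store L5 := 19 | P0:I, P1:M(19), P2:I, P3:I | bus: BusRdX
[17] P3: load  L3 | P0:I, P1:I, P2:O(94), P3:S(94) | bus: BusRd
[18] P1: store L2 := 19 | P0:I, P1:M(19), P2:I, P3:I | bus: BusRdX
[19] P2: load  L0 | P0:I, P1:I, P2:S(83), P3:O(83) | bus: BusRd
[20] P3: load  L0 | P0:I, P1:I, P2:S(83), P3:O(83) | bus: none
[21] P0: load  L1 | P0:S(95), P1:S(95), P2:O(95), P3:I | bus: BusRd
[22] P3: load  L1 | P0:S(95), P1:S(95), P2:O(95), P3:S(95) | bus: BusRd
[23] P2: load  L0 | P0:I, P1:I, P2:S(83), P3:O(83) | bus: none
[24] P0: load  L5 | P0:S(19), P1:O(19), P2:I, P3:I | bus: BusRd
[25] P1: load  L5 | P0:S(19), P1:O(19), P2:I, P3:I | bus: none
[26] P2: load  L1 | P0:S(95), P1:S(95), P2:O(95), P3:S(95) | bus: none
[27] P0: load  L2 | P0:S(19), P1:O(19), P2:I, P3:I | bus: BusRd
[28] P1: store L2 := 61 | P0:I, P1:M(61), P2:I, P3:I | bus: BusUpgr
[29] P3: store L1 := 11 | P0:I, P1:I, P2:I, P3:M(11) | bus: BusUpgr,Flush
[30] P1: store L5 := 89 | P0:I, P1:M(89), P2:I, P3:I | bus: BusUpgr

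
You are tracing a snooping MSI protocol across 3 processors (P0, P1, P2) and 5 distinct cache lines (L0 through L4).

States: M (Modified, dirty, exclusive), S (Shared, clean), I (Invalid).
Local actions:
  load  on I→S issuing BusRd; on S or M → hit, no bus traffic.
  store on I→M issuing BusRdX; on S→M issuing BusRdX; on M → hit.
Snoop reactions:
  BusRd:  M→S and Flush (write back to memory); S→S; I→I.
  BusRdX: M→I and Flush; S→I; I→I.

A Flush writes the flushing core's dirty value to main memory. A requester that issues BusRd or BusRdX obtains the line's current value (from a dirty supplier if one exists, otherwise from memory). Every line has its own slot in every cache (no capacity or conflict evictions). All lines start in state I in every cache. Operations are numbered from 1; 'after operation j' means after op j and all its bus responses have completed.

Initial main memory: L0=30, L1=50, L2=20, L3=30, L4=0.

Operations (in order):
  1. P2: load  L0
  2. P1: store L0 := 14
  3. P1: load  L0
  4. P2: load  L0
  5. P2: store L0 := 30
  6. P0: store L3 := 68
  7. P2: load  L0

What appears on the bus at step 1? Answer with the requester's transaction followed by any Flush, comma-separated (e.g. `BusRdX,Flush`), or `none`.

bus = BusRd

  op1 P2: load  L0 → I/I/S on L0; bus BusRd; mem=30
  op2 P1: store L0 := 14 → I/M/I on L0; bus BusRdX; mem=30
  op3 P1: load  L0 → I/M/I on L0; bus (none); mem=30
  op4 P2: load  L0 → I/S/S on L0; bus BusRd Flush; mem=14
  op5 P2: store L0 := 30 → I/I/M on L0; bus BusRdX; mem=14
  op6 P0: store L3 := 68 → M/I/I on L3; bus BusRdX; mem=30
  op7 P2: load  L0 → I/I/M on L0; bus (none); mem=14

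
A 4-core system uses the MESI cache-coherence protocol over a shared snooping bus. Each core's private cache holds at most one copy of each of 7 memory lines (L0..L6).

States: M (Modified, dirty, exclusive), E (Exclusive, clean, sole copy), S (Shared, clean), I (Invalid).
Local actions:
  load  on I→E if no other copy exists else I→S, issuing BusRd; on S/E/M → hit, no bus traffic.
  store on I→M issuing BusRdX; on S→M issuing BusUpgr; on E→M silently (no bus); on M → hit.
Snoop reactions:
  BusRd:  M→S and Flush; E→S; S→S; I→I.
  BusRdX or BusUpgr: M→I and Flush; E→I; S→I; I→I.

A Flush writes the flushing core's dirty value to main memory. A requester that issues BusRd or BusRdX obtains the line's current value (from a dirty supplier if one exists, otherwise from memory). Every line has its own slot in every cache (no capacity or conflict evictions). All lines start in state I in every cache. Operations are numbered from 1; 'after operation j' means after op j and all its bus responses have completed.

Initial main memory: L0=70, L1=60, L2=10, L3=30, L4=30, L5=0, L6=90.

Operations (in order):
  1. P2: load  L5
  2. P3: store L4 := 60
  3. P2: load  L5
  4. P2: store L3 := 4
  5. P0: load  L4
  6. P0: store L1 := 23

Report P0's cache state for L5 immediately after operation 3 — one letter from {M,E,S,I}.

step 1: P2: load  L5  ⟶  IIEI  (L5)  txn=BusRd  M[L5]=0
step 2: P3: store L4 := 60  ⟶  IIIM  (L4)  txn=BusRdX  M[L4]=30
step 3: P2: load  L5  ⟶  IIEI  (L5)  txn=∅  M[L5]=0
step 4: P2: store L3 := 4  ⟶  IIMI  (L3)  txn=BusRdX  M[L3]=30
step 5: P0: load  L4  ⟶  SIIS  (L4)  txn=BusRd+Flush  M[L4]=60
step 6: P0: store L1 := 23  ⟶  MIII  (L1)  txn=BusRdX  M[L1]=60

state = I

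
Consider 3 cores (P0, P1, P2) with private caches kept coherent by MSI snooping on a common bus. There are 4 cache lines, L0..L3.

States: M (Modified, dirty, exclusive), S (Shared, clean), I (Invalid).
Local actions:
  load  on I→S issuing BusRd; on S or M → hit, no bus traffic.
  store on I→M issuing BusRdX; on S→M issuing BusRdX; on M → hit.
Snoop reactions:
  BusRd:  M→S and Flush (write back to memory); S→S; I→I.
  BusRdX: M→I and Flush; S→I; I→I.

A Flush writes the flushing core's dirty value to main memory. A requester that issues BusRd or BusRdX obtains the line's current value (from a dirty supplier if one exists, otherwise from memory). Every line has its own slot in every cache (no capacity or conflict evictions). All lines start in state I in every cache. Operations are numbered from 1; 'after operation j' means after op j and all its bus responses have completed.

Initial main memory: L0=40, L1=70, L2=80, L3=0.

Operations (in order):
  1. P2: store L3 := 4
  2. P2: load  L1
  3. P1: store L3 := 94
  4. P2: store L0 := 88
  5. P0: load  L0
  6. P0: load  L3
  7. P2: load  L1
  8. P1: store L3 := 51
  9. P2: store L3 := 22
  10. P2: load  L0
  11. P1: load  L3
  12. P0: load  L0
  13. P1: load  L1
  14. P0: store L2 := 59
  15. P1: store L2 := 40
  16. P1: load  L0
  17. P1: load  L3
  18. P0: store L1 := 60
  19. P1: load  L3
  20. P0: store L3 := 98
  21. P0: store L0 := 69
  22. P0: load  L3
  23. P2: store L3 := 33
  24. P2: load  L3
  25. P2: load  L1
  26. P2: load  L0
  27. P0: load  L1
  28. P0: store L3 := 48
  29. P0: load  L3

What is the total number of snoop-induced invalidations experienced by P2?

step 1: P2: store L3 := 4  ⟶  IIM  (L3)  txn=BusRdX  M[L3]=0
step 2: P2: load  L1  ⟶  IIS  (L1)  txn=BusRd  M[L1]=70
step 3: P1: store L3 := 94  ⟶  IMI  (L3)  txn=BusRdX+Flush  M[L3]=4
step 4: P2: store L0 := 88  ⟶  IIM  (L0)  txn=BusRdX  M[L0]=40
step 5: P0: load  L0  ⟶  SIS  (L0)  txn=BusRd+Flush  M[L0]=88
step 6: P0: load  L3  ⟶  SSI  (L3)  txn=BusRd+Flush  M[L3]=94
step 7: P2: load  L1  ⟶  IIS  (L1)  txn=∅  M[L1]=70
step 8: P1: store L3 := 51  ⟶  IMI  (L3)  txn=BusRdX  M[L3]=94
step 9: P2: store L3 := 22  ⟶  IIM  (L3)  txn=BusRdX+Flush  M[L3]=51
step 10: P2: load  L0  ⟶  SIS  (L0)  txn=∅  M[L0]=88
step 11: P1: load  L3  ⟶  ISS  (L3)  txn=BusRd+Flush  M[L3]=22
step 12: P0: load  L0  ⟶  SIS  (L0)  txn=∅  M[L0]=88
step 13: P1: load  L1  ⟶  ISS  (L1)  txn=BusRd  M[L1]=70
step 14: P0: store L2 := 59  ⟶  MII  (L2)  txn=BusRdX  M[L2]=80
step 15: P1: store L2 := 40  ⟶  IMI  (L2)  txn=BusRdX+Flush  M[L2]=59
step 16: P1: load  L0  ⟶  SSS  (L0)  txn=BusRd  M[L0]=88
step 17: P1: load  L3  ⟶  ISS  (L3)  txn=∅  M[L3]=22
step 18: P0: store L1 := 60  ⟶  MII  (L1)  txn=BusRdX  M[L1]=70
step 19: P1: load  L3  ⟶  ISS  (L3)  txn=∅  M[L3]=22
step 20: P0: store L3 := 98  ⟶  MII  (L3)  txn=BusRdX  M[L3]=22
step 21: P0: store L0 := 69  ⟶  MII  (L0)  txn=BusRdX  M[L0]=88
step 22: P0: load  L3  ⟶  MII  (L3)  txn=∅  M[L3]=22
step 23: P2: store L3 := 33  ⟶  IIM  (L3)  txn=BusRdX+Flush  M[L3]=98
step 24: P2: load  L3  ⟶  IIM  (L3)  txn=∅  M[L3]=98
step 25: P2: load  L1  ⟶  SIS  (L1)  txn=BusRd+Flush  M[L1]=60
step 26: P2: load  L0  ⟶  SIS  (L0)  txn=BusRd+Flush  M[L0]=69
step 27: P0: load  L1  ⟶  SIS  (L1)  txn=∅  M[L1]=60
step 28: P0: store L3 := 48  ⟶  MII  (L3)  txn=BusRdX+Flush  M[L3]=33
step 29: P0: load  L3  ⟶  MII  (L3)  txn=∅  M[L3]=33

invalidations = 5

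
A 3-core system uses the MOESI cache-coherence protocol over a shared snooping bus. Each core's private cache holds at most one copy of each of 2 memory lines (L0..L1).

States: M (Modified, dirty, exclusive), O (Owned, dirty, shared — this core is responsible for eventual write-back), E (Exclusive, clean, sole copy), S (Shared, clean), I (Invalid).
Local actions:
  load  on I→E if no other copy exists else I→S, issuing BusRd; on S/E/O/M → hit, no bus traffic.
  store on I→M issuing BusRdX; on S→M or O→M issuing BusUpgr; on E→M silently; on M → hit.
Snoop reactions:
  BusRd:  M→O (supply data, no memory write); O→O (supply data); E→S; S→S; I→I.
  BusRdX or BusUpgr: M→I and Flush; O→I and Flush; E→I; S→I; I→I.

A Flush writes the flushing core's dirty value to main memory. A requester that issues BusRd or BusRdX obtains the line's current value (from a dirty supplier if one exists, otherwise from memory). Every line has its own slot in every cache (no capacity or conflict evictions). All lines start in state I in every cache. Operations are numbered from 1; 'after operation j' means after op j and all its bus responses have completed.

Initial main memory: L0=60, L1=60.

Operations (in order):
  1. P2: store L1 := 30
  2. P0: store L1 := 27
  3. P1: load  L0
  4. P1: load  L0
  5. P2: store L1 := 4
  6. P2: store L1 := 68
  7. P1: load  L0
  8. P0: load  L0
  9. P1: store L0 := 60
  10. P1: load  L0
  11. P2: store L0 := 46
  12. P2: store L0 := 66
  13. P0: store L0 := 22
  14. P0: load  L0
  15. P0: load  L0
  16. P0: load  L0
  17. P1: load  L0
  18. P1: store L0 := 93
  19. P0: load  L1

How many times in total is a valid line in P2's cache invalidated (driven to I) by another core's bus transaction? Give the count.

[1] P2: store L1 := 30 | P0:I, P1:I, P2:M(30) | bus: BusRdX
[2] P0: store L1 := 27 | P0:M(27), P1:I, P2:I | bus: BusRdX,Flush
[3] P1: load  L0 | P0:I, P1:E(60), P2:I | bus: BusRd
[4] P1: load  L0 | P0:I, P1:E(60), P2:I | bus: none
[5] P2: store L1 := 4 | P0:I, P1:I, P2:M(4) | bus: BusRdX,Flush
[6] P2: store L1 := 68 | P0:I, P1:I, P2:M(68) | bus: none
[7] P1: load  L0 | P0:I, P1:E(60), P2:I | bus: none
[8] P0: load  L0 | P0:S(60), P1:S(60), P2:I | bus: BusRd
[9] P1: store L0 := 60 | P0:I, P1:M(60), P2:I | bus: BusUpgr
[10] P1: load  L0 | P0:I, P1:M(60), P2:I | bus: none
[11] P2: store L0 := 46 | P0:I, P1:I, P2:M(46) | bus: BusRdX,Flush
[12] P2: store L0 := 66 | P0:I, P1:I, P2:M(66) | bus: none
[13] P0: store L0 := 22 | P0:M(22), P1:I, P2:I | bus: BusRdX,Flush
[14] P0: load  L0 | P0:M(22), P1:I, P2:I | bus: none
[15] P0: load  L0 | P0:M(22), P1:I, P2:I | bus: none
[16] P0: load  L0 | P0:M(22), P1:I, P2:I | bus: none
[17] P1: load  L0 | P0:O(22), P1:S(22), P2:I | bus: BusRd
[18] P1: store L0 := 93 | P0:I, P1:M(93), P2:I | bus: BusUpgr,Flush
[19] P0: load  L1 | P0:S(68), P1:I, P2:O(68) | bus: BusRd

invalidations = 2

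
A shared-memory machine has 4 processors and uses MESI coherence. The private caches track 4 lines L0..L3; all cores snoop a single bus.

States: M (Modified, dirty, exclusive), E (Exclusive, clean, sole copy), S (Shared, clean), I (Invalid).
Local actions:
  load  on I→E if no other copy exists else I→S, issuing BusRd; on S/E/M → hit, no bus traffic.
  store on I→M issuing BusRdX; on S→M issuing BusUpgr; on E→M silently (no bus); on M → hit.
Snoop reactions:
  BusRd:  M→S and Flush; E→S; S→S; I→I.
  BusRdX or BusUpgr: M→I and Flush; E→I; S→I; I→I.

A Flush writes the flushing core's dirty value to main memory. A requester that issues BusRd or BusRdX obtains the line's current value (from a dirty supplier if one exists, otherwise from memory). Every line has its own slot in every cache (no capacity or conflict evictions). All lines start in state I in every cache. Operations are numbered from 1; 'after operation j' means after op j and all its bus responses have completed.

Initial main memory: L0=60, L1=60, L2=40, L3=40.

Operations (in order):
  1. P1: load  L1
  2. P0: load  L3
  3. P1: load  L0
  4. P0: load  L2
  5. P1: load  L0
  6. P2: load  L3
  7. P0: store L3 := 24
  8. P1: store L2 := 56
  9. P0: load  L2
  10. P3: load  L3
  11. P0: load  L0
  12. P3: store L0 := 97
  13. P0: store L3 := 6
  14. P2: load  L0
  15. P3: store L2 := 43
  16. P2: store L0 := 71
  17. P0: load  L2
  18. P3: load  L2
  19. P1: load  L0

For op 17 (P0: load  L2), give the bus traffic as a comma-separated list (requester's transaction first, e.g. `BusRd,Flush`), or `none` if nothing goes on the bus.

step 1: P1: load  L1  ⟶  IEII  (L1)  txn=BusRd  M[L1]=60
step 2: P0: load  L3  ⟶  EIII  (L3)  txn=BusRd  M[L3]=40
step 3: P1: load  L0  ⟶  IEII  (L0)  txn=BusRd  M[L0]=60
step 4: P0: load  L2  ⟶  EIII  (L2)  txn=BusRd  M[L2]=40
step 5: P1: load  L0  ⟶  IEII  (L0)  txn=∅  M[L0]=60
step 6: P2: load  L3  ⟶  SISI  (L3)  txn=BusRd  M[L3]=40
step 7: P0: store L3 := 24  ⟶  MIII  (L3)  txn=BusUpgr  M[L3]=40
step 8: P1: store L2 := 56  ⟶  IMII  (L2)  txn=BusRdX  M[L2]=40
step 9: P0: load  L2  ⟶  SSII  (L2)  txn=BusRd+Flush  M[L2]=56
step 10: P3: load  L3  ⟶  SIIS  (L3)  txn=BusRd+Flush  M[L3]=24
step 11: P0: load  L0  ⟶  SSII  (L0)  txn=BusRd  M[L0]=60
step 12: P3: store L0 := 97  ⟶  IIIM  (L0)  txn=BusRdX  M[L0]=60
step 13: P0: store L3 := 6  ⟶  MIII  (L3)  txn=BusUpgr  M[L3]=24
step 14: P2: load  L0  ⟶  IISS  (L0)  txn=BusRd+Flush  M[L0]=97
step 15: P3: store L2 := 43  ⟶  IIIM  (L2)  txn=BusRdX  M[L2]=56
step 16: P2: store L0 := 71  ⟶  IIMI  (L0)  txn=BusUpgr  M[L0]=97
step 17: P0: load  L2  ⟶  SIIS  (L2)  txn=BusRd+Flush  M[L2]=43
step 18: P3: load  L2  ⟶  SIIS  (L2)  txn=∅  M[L2]=43
step 19: P1: load  L0  ⟶  ISSI  (L0)  txn=BusRd+Flush  M[L0]=71

bus = BusRd,Flush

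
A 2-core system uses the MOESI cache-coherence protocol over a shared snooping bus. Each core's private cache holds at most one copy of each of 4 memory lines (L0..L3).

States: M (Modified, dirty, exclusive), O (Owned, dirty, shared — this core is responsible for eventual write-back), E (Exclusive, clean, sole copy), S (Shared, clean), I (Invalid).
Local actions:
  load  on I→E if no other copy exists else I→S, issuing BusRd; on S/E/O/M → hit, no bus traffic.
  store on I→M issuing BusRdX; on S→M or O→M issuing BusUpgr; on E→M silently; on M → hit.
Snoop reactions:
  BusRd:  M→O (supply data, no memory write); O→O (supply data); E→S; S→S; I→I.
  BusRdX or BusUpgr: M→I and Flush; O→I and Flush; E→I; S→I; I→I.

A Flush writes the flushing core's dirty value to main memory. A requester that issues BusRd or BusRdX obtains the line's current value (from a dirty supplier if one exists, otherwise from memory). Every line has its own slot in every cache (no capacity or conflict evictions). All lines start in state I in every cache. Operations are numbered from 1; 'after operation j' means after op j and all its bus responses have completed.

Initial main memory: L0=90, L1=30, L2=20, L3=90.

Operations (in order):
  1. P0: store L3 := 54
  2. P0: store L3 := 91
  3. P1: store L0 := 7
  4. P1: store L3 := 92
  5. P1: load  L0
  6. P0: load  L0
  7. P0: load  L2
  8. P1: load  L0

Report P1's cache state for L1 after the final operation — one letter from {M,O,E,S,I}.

state = I

1. P0: store L3 := 54  bus=[BusRdX]  L3: P0=M P1=I  mem[L3]=90
2. P0: store L3 := 91  bus=[-]  L3: P0=M P1=I  mem[L3]=90
3. P1: store L0 := 7  bus=[BusRdX]  L0: P0=I P1=M  mem[L0]=90
4. P1: store L3 := 92  bus=[BusRdX,Flush]  L3: P0=I P1=M  mem[L3]=91
5. P1: load  L0  bus=[-]  L0: P0=I P1=M  mem[L0]=90
6. P0: load  L0  bus=[BusRd]  L0: P0=S P1=O  mem[L0]=90
7. P0: load  L2  bus=[BusRd]  L2: P0=E P1=I  mem[L2]=20
8. P1: load  L0  bus=[-]  L0: P0=S P1=O  mem[L0]=90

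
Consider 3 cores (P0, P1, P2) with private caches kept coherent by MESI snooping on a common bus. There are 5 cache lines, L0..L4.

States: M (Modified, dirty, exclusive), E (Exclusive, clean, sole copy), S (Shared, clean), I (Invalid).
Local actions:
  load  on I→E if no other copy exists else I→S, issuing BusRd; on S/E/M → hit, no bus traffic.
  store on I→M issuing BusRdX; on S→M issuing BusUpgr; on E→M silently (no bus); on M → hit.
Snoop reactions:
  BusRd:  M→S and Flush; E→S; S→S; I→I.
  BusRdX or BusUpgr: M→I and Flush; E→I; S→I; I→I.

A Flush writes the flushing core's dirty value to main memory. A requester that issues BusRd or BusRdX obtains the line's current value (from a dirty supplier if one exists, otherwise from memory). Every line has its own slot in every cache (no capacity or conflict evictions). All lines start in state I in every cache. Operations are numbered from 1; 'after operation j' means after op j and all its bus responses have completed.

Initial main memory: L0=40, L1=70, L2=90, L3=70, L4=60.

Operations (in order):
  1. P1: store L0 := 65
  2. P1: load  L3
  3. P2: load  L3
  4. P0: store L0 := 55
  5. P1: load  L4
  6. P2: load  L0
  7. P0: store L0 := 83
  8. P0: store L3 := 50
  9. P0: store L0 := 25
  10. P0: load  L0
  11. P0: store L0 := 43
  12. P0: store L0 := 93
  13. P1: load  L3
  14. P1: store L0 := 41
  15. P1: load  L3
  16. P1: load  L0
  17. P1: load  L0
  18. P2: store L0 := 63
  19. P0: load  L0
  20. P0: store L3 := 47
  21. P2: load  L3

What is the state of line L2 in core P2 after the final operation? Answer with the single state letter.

1. P1: store L0 := 65  bus=[BusRdX]  L0: P0=I P1=M P2=I  mem[L0]=40
2. P1: load  L3  bus=[BusRd]  L3: P0=I P1=E P2=I  mem[L3]=70
3. P2: load  L3  bus=[BusRd]  L3: P0=I P1=S P2=S  mem[L3]=70
4. P0: store L0 := 55  bus=[BusRdX,Flush]  L0: P0=M P1=I P2=I  mem[L0]=65
5. P1: load  L4  bus=[BusRd]  L4: P0=I P1=E P2=I  mem[L4]=60
6. P2: load  L0  bus=[BusRd,Flush]  L0: P0=S P1=I P2=S  mem[L0]=55
7. P0: store L0 := 83  bus=[BusUpgr]  L0: P0=M P1=I P2=I  mem[L0]=55
8. P0: store L3 := 50  bus=[BusRdX]  L3: P0=M P1=I P2=I  mem[L3]=70
9. P0: store L0 := 25  bus=[-]  L0: P0=M P1=I P2=I  mem[L0]=55
10. P0: load  L0  bus=[-]  L0: P0=M P1=I P2=I  mem[L0]=55
11. P0: store L0 := 43  bus=[-]  L0: P0=M P1=I P2=I  mem[L0]=55
12. P0: store L0 := 93  bus=[-]  L0: P0=M P1=I P2=I  mem[L0]=55
13. P1: load  L3  bus=[BusRd,Flush]  L3: P0=S P1=S P2=I  mem[L3]=50
14. P1: store L0 := 41  bus=[BusRdX,Flush]  L0: P0=I P1=M P2=I  mem[L0]=93
15. P1: load  L3  bus=[-]  L3: P0=S P1=S P2=I  mem[L3]=50
16. P1: load  L0  bus=[-]  L0: P0=I P1=M P2=I  mem[L0]=93
17. P1: load  L0  bus=[-]  L0: P0=I P1=M P2=I  mem[L0]=93
18. P2: store L0 := 63  bus=[BusRdX,Flush]  L0: P0=I P1=I P2=M  mem[L0]=41
19. P0: load  L0  bus=[BusRd,Flush]  L0: P0=S P1=I P2=S  mem[L0]=63
20. P0: store L3 := 47  bus=[BusUpgr]  L3: P0=M P1=I P2=I  mem[L3]=50
21. P2: load  L3  bus=[BusRd,Flush]  L3: P0=S P1=I P2=S  mem[L3]=47

state = I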